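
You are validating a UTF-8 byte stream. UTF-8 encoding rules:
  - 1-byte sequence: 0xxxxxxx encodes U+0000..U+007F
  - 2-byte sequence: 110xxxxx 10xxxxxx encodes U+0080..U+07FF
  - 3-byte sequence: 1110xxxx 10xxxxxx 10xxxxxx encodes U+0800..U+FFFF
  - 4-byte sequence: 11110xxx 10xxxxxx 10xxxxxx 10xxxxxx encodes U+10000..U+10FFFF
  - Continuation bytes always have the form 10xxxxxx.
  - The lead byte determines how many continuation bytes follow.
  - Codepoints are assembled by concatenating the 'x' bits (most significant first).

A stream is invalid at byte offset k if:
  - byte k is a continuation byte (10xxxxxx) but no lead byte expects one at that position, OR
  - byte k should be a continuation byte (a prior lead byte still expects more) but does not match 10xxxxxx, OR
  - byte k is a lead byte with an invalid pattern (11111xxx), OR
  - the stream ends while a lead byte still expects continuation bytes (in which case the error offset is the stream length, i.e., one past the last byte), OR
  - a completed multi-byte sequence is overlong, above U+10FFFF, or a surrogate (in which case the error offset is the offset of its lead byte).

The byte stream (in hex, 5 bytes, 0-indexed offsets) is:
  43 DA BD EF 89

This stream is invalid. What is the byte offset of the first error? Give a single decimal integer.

Answer: 5

Derivation:
Byte[0]=43: 1-byte ASCII. cp=U+0043
Byte[1]=DA: 2-byte lead, need 1 cont bytes. acc=0x1A
Byte[2]=BD: continuation. acc=(acc<<6)|0x3D=0x6BD
Completed: cp=U+06BD (starts at byte 1)
Byte[3]=EF: 3-byte lead, need 2 cont bytes. acc=0xF
Byte[4]=89: continuation. acc=(acc<<6)|0x09=0x3C9
Byte[5]: stream ended, expected continuation. INVALID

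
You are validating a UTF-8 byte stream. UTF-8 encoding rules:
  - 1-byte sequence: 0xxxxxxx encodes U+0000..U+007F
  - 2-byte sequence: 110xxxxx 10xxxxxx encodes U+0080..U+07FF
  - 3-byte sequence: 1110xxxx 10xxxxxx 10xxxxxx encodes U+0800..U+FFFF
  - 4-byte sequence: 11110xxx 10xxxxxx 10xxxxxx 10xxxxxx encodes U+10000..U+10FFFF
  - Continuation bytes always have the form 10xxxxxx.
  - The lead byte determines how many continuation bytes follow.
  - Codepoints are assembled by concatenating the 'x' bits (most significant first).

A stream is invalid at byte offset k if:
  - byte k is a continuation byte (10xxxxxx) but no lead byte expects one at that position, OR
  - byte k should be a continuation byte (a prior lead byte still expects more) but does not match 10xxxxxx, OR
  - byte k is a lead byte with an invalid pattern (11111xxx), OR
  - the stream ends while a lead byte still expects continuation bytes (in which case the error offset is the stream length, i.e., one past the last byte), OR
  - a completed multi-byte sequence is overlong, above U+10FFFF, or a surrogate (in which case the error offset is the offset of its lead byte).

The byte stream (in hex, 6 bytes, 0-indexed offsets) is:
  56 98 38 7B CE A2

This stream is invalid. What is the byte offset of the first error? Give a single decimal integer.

Byte[0]=56: 1-byte ASCII. cp=U+0056
Byte[1]=98: INVALID lead byte (not 0xxx/110x/1110/11110)

Answer: 1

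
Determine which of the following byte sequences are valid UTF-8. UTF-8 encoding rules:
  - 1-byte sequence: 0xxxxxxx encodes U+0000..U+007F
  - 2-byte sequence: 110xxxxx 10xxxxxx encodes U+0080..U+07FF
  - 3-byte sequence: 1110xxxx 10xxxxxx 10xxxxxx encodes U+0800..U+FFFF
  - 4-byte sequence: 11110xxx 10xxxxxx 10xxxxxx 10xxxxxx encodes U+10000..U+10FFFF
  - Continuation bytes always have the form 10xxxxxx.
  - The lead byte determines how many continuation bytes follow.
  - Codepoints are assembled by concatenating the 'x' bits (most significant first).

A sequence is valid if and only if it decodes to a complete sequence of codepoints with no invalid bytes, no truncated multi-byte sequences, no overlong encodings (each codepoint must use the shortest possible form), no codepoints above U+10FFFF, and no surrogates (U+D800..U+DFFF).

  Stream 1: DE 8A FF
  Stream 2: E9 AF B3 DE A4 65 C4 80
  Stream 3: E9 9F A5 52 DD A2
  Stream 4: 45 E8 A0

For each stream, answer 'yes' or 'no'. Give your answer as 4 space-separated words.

Stream 1: error at byte offset 2. INVALID
Stream 2: decodes cleanly. VALID
Stream 3: decodes cleanly. VALID
Stream 4: error at byte offset 3. INVALID

Answer: no yes yes no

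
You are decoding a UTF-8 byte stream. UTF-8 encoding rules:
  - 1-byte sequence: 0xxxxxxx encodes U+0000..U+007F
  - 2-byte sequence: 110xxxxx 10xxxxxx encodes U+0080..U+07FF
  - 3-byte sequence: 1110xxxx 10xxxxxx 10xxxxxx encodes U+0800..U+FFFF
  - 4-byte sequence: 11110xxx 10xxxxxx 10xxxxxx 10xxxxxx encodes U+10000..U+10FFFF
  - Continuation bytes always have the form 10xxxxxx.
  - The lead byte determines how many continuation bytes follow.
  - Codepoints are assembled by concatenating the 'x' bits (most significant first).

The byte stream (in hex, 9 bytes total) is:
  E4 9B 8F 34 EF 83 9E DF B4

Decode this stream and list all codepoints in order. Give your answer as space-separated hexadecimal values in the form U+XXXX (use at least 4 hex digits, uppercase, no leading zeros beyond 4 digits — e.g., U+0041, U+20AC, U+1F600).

Byte[0]=E4: 3-byte lead, need 2 cont bytes. acc=0x4
Byte[1]=9B: continuation. acc=(acc<<6)|0x1B=0x11B
Byte[2]=8F: continuation. acc=(acc<<6)|0x0F=0x46CF
Completed: cp=U+46CF (starts at byte 0)
Byte[3]=34: 1-byte ASCII. cp=U+0034
Byte[4]=EF: 3-byte lead, need 2 cont bytes. acc=0xF
Byte[5]=83: continuation. acc=(acc<<6)|0x03=0x3C3
Byte[6]=9E: continuation. acc=(acc<<6)|0x1E=0xF0DE
Completed: cp=U+F0DE (starts at byte 4)
Byte[7]=DF: 2-byte lead, need 1 cont bytes. acc=0x1F
Byte[8]=B4: continuation. acc=(acc<<6)|0x34=0x7F4
Completed: cp=U+07F4 (starts at byte 7)

Answer: U+46CF U+0034 U+F0DE U+07F4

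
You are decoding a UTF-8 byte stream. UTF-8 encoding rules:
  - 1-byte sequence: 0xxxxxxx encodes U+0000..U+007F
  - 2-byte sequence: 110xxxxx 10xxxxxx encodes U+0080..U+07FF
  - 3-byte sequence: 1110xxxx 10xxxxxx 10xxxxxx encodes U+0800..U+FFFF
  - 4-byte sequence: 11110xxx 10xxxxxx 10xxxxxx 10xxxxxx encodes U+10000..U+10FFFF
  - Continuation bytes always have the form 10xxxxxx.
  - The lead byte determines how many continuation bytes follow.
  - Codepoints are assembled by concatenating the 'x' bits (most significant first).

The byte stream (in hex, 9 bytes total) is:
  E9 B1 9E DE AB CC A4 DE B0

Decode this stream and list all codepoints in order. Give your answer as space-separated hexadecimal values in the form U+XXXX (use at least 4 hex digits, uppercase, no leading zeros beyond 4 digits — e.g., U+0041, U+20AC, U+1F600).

Answer: U+9C5E U+07AB U+0324 U+07B0

Derivation:
Byte[0]=E9: 3-byte lead, need 2 cont bytes. acc=0x9
Byte[1]=B1: continuation. acc=(acc<<6)|0x31=0x271
Byte[2]=9E: continuation. acc=(acc<<6)|0x1E=0x9C5E
Completed: cp=U+9C5E (starts at byte 0)
Byte[3]=DE: 2-byte lead, need 1 cont bytes. acc=0x1E
Byte[4]=AB: continuation. acc=(acc<<6)|0x2B=0x7AB
Completed: cp=U+07AB (starts at byte 3)
Byte[5]=CC: 2-byte lead, need 1 cont bytes. acc=0xC
Byte[6]=A4: continuation. acc=(acc<<6)|0x24=0x324
Completed: cp=U+0324 (starts at byte 5)
Byte[7]=DE: 2-byte lead, need 1 cont bytes. acc=0x1E
Byte[8]=B0: continuation. acc=(acc<<6)|0x30=0x7B0
Completed: cp=U+07B0 (starts at byte 7)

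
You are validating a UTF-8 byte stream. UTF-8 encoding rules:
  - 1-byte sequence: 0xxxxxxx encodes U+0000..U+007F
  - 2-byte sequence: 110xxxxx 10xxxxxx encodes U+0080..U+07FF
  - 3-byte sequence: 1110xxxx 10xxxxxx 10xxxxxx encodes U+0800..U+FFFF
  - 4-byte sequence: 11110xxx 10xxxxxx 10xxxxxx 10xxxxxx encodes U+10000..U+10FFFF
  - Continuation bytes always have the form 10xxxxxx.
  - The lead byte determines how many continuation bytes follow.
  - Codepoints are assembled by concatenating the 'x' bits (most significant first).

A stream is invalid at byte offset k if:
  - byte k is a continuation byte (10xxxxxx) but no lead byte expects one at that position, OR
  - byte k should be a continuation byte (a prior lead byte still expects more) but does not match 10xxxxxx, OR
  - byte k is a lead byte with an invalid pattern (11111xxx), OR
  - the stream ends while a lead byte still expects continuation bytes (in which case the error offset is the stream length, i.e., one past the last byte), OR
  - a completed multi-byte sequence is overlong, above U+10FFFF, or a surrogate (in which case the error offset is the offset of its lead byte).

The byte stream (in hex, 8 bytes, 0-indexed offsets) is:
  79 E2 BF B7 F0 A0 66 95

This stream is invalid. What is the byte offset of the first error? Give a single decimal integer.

Answer: 6

Derivation:
Byte[0]=79: 1-byte ASCII. cp=U+0079
Byte[1]=E2: 3-byte lead, need 2 cont bytes. acc=0x2
Byte[2]=BF: continuation. acc=(acc<<6)|0x3F=0xBF
Byte[3]=B7: continuation. acc=(acc<<6)|0x37=0x2FF7
Completed: cp=U+2FF7 (starts at byte 1)
Byte[4]=F0: 4-byte lead, need 3 cont bytes. acc=0x0
Byte[5]=A0: continuation. acc=(acc<<6)|0x20=0x20
Byte[6]=66: expected 10xxxxxx continuation. INVALID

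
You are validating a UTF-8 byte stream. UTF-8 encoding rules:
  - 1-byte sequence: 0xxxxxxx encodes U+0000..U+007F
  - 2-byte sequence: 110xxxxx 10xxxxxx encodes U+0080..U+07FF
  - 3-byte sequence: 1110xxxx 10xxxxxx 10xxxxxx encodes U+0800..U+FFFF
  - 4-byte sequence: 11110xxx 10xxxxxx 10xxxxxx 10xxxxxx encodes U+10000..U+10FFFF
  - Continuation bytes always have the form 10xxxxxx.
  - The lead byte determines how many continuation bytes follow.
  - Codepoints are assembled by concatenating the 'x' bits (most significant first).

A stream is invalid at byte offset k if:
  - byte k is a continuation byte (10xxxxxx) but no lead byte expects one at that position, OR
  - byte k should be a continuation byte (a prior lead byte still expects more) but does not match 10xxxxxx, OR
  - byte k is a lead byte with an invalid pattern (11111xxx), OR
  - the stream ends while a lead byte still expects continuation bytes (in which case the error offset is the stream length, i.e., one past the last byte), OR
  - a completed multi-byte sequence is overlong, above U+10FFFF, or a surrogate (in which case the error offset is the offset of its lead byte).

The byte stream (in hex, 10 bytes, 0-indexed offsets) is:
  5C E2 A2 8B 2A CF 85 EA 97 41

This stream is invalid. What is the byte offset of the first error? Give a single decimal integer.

Byte[0]=5C: 1-byte ASCII. cp=U+005C
Byte[1]=E2: 3-byte lead, need 2 cont bytes. acc=0x2
Byte[2]=A2: continuation. acc=(acc<<6)|0x22=0xA2
Byte[3]=8B: continuation. acc=(acc<<6)|0x0B=0x288B
Completed: cp=U+288B (starts at byte 1)
Byte[4]=2A: 1-byte ASCII. cp=U+002A
Byte[5]=CF: 2-byte lead, need 1 cont bytes. acc=0xF
Byte[6]=85: continuation. acc=(acc<<6)|0x05=0x3C5
Completed: cp=U+03C5 (starts at byte 5)
Byte[7]=EA: 3-byte lead, need 2 cont bytes. acc=0xA
Byte[8]=97: continuation. acc=(acc<<6)|0x17=0x297
Byte[9]=41: expected 10xxxxxx continuation. INVALID

Answer: 9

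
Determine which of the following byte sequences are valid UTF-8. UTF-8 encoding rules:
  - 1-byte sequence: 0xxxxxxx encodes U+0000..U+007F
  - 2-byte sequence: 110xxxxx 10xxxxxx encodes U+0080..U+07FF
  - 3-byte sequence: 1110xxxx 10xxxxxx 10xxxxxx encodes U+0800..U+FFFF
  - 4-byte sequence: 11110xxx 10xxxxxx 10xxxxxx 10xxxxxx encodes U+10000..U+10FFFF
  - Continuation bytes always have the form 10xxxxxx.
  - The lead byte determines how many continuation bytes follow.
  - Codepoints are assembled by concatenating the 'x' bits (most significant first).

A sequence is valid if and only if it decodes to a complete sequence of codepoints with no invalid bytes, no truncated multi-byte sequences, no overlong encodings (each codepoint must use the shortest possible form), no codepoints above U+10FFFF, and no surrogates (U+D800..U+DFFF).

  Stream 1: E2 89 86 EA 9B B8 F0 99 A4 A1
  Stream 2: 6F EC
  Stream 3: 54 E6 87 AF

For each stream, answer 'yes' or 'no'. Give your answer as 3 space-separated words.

Answer: yes no yes

Derivation:
Stream 1: decodes cleanly. VALID
Stream 2: error at byte offset 2. INVALID
Stream 3: decodes cleanly. VALID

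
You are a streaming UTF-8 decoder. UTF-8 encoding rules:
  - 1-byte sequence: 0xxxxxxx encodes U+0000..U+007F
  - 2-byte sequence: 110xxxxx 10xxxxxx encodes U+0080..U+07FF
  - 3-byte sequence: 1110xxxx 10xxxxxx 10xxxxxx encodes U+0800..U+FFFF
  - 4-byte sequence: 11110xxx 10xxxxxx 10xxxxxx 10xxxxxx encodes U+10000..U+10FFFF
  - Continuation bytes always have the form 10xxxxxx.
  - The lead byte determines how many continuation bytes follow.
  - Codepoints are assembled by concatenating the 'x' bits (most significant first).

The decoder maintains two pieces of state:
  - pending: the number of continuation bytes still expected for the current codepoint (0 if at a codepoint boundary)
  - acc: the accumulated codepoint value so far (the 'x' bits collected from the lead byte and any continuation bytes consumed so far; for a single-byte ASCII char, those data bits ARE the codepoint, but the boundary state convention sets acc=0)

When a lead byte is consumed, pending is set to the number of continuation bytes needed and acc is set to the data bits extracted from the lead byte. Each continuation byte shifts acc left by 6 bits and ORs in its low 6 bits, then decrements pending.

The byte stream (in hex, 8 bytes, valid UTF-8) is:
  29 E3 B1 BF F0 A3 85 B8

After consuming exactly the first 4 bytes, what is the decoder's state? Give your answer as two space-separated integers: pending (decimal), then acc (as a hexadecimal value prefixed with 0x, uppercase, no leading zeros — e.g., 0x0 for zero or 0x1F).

Answer: 0 0x3C7F

Derivation:
Byte[0]=29: 1-byte. pending=0, acc=0x0
Byte[1]=E3: 3-byte lead. pending=2, acc=0x3
Byte[2]=B1: continuation. acc=(acc<<6)|0x31=0xF1, pending=1
Byte[3]=BF: continuation. acc=(acc<<6)|0x3F=0x3C7F, pending=0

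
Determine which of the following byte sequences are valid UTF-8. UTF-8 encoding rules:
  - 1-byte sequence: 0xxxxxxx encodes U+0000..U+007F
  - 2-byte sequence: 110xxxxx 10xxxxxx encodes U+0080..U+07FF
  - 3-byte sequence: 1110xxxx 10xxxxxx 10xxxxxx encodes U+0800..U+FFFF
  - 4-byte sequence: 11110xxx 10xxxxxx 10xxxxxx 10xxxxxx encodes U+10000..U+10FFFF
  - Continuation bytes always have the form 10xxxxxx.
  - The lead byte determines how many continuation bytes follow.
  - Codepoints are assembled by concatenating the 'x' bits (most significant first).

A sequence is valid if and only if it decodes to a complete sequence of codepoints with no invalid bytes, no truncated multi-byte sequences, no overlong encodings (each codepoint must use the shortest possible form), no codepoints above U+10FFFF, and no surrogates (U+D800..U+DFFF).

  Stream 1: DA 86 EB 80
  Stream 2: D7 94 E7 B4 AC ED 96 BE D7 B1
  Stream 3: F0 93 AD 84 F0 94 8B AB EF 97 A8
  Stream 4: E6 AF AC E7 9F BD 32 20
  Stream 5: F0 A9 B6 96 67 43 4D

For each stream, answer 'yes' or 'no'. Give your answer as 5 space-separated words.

Answer: no yes yes yes yes

Derivation:
Stream 1: error at byte offset 4. INVALID
Stream 2: decodes cleanly. VALID
Stream 3: decodes cleanly. VALID
Stream 4: decodes cleanly. VALID
Stream 5: decodes cleanly. VALID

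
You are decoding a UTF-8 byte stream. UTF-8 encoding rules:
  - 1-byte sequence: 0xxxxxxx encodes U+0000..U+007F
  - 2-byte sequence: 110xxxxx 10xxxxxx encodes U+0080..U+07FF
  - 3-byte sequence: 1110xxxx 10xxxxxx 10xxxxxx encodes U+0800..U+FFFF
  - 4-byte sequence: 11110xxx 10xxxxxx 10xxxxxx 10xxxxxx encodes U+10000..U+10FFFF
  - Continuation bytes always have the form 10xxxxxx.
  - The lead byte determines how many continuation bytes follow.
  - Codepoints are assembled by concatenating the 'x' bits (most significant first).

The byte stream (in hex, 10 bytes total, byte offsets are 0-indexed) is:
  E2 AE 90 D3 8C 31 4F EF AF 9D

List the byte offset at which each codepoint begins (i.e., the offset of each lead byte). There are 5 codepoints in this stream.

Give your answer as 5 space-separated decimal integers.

Byte[0]=E2: 3-byte lead, need 2 cont bytes. acc=0x2
Byte[1]=AE: continuation. acc=(acc<<6)|0x2E=0xAE
Byte[2]=90: continuation. acc=(acc<<6)|0x10=0x2B90
Completed: cp=U+2B90 (starts at byte 0)
Byte[3]=D3: 2-byte lead, need 1 cont bytes. acc=0x13
Byte[4]=8C: continuation. acc=(acc<<6)|0x0C=0x4CC
Completed: cp=U+04CC (starts at byte 3)
Byte[5]=31: 1-byte ASCII. cp=U+0031
Byte[6]=4F: 1-byte ASCII. cp=U+004F
Byte[7]=EF: 3-byte lead, need 2 cont bytes. acc=0xF
Byte[8]=AF: continuation. acc=(acc<<6)|0x2F=0x3EF
Byte[9]=9D: continuation. acc=(acc<<6)|0x1D=0xFBDD
Completed: cp=U+FBDD (starts at byte 7)

Answer: 0 3 5 6 7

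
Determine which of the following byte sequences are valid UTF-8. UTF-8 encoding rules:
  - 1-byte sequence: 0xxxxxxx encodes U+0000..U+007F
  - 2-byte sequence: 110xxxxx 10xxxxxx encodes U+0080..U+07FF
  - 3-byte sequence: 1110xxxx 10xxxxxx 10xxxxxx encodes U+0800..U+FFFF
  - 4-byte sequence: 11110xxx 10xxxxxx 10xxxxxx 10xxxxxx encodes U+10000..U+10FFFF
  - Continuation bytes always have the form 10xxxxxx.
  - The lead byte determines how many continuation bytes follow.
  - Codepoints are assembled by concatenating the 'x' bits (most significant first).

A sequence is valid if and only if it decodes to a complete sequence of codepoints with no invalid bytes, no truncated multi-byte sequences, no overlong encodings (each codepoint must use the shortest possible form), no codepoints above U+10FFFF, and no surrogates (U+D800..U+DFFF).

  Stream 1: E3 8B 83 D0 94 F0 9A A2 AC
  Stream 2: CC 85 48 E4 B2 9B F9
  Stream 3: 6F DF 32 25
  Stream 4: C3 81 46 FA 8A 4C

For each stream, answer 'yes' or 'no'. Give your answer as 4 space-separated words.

Answer: yes no no no

Derivation:
Stream 1: decodes cleanly. VALID
Stream 2: error at byte offset 6. INVALID
Stream 3: error at byte offset 2. INVALID
Stream 4: error at byte offset 3. INVALID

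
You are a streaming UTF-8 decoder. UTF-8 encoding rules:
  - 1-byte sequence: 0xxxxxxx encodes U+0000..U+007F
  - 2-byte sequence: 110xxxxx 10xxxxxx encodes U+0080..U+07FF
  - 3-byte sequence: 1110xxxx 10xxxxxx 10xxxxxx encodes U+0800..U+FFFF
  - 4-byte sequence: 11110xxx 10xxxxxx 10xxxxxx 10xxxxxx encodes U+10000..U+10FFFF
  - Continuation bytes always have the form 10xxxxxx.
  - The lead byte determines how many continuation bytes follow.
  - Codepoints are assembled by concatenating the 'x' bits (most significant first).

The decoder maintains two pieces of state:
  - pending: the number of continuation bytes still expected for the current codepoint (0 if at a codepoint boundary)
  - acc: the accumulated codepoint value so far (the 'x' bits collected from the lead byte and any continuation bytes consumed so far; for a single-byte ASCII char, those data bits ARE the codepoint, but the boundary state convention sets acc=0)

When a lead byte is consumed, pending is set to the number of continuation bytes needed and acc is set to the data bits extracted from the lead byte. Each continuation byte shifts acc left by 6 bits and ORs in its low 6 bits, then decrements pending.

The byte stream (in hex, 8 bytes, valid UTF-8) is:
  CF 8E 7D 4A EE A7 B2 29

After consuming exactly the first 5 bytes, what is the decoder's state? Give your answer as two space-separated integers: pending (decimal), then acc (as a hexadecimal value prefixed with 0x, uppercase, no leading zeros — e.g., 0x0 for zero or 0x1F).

Answer: 2 0xE

Derivation:
Byte[0]=CF: 2-byte lead. pending=1, acc=0xF
Byte[1]=8E: continuation. acc=(acc<<6)|0x0E=0x3CE, pending=0
Byte[2]=7D: 1-byte. pending=0, acc=0x0
Byte[3]=4A: 1-byte. pending=0, acc=0x0
Byte[4]=EE: 3-byte lead. pending=2, acc=0xE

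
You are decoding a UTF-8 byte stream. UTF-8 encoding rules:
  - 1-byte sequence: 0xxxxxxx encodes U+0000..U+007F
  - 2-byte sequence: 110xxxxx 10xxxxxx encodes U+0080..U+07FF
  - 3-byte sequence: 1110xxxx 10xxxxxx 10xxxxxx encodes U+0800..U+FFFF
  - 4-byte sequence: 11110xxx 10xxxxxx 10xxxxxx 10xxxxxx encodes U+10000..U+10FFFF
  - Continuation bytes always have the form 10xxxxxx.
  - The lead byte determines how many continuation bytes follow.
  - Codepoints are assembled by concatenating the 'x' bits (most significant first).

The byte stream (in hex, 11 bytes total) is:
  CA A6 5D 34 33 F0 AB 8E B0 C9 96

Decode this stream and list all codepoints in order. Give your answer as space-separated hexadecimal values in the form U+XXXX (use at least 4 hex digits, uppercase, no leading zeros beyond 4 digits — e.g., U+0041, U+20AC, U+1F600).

Answer: U+02A6 U+005D U+0034 U+0033 U+2B3B0 U+0256

Derivation:
Byte[0]=CA: 2-byte lead, need 1 cont bytes. acc=0xA
Byte[1]=A6: continuation. acc=(acc<<6)|0x26=0x2A6
Completed: cp=U+02A6 (starts at byte 0)
Byte[2]=5D: 1-byte ASCII. cp=U+005D
Byte[3]=34: 1-byte ASCII. cp=U+0034
Byte[4]=33: 1-byte ASCII. cp=U+0033
Byte[5]=F0: 4-byte lead, need 3 cont bytes. acc=0x0
Byte[6]=AB: continuation. acc=(acc<<6)|0x2B=0x2B
Byte[7]=8E: continuation. acc=(acc<<6)|0x0E=0xACE
Byte[8]=B0: continuation. acc=(acc<<6)|0x30=0x2B3B0
Completed: cp=U+2B3B0 (starts at byte 5)
Byte[9]=C9: 2-byte lead, need 1 cont bytes. acc=0x9
Byte[10]=96: continuation. acc=(acc<<6)|0x16=0x256
Completed: cp=U+0256 (starts at byte 9)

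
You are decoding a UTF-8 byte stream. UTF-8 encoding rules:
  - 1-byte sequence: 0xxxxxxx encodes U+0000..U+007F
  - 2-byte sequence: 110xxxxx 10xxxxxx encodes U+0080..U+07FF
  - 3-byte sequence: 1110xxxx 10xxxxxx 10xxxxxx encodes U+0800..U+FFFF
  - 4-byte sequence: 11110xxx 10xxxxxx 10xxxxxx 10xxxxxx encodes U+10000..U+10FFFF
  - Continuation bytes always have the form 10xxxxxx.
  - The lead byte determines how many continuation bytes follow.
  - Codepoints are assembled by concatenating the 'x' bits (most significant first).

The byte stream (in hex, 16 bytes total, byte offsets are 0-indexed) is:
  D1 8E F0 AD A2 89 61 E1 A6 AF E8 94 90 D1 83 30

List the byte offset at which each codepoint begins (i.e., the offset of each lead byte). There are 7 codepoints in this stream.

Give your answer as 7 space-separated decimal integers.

Byte[0]=D1: 2-byte lead, need 1 cont bytes. acc=0x11
Byte[1]=8E: continuation. acc=(acc<<6)|0x0E=0x44E
Completed: cp=U+044E (starts at byte 0)
Byte[2]=F0: 4-byte lead, need 3 cont bytes. acc=0x0
Byte[3]=AD: continuation. acc=(acc<<6)|0x2D=0x2D
Byte[4]=A2: continuation. acc=(acc<<6)|0x22=0xB62
Byte[5]=89: continuation. acc=(acc<<6)|0x09=0x2D889
Completed: cp=U+2D889 (starts at byte 2)
Byte[6]=61: 1-byte ASCII. cp=U+0061
Byte[7]=E1: 3-byte lead, need 2 cont bytes. acc=0x1
Byte[8]=A6: continuation. acc=(acc<<6)|0x26=0x66
Byte[9]=AF: continuation. acc=(acc<<6)|0x2F=0x19AF
Completed: cp=U+19AF (starts at byte 7)
Byte[10]=E8: 3-byte lead, need 2 cont bytes. acc=0x8
Byte[11]=94: continuation. acc=(acc<<6)|0x14=0x214
Byte[12]=90: continuation. acc=(acc<<6)|0x10=0x8510
Completed: cp=U+8510 (starts at byte 10)
Byte[13]=D1: 2-byte lead, need 1 cont bytes. acc=0x11
Byte[14]=83: continuation. acc=(acc<<6)|0x03=0x443
Completed: cp=U+0443 (starts at byte 13)
Byte[15]=30: 1-byte ASCII. cp=U+0030

Answer: 0 2 6 7 10 13 15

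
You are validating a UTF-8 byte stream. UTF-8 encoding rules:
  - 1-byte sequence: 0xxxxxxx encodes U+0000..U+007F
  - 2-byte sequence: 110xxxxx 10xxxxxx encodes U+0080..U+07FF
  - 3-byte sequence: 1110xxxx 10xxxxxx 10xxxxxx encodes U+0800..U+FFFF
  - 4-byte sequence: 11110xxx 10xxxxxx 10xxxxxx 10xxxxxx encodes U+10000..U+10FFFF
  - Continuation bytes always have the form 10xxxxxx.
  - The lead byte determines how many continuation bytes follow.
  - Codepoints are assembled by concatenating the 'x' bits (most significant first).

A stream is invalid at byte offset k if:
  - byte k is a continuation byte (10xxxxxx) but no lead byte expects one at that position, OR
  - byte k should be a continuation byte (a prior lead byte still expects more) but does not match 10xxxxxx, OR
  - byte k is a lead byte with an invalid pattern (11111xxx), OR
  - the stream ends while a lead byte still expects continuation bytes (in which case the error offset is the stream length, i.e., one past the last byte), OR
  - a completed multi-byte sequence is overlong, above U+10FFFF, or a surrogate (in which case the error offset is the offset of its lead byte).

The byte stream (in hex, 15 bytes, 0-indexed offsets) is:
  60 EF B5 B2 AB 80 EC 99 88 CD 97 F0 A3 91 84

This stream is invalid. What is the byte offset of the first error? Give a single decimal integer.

Byte[0]=60: 1-byte ASCII. cp=U+0060
Byte[1]=EF: 3-byte lead, need 2 cont bytes. acc=0xF
Byte[2]=B5: continuation. acc=(acc<<6)|0x35=0x3F5
Byte[3]=B2: continuation. acc=(acc<<6)|0x32=0xFD72
Completed: cp=U+FD72 (starts at byte 1)
Byte[4]=AB: INVALID lead byte (not 0xxx/110x/1110/11110)

Answer: 4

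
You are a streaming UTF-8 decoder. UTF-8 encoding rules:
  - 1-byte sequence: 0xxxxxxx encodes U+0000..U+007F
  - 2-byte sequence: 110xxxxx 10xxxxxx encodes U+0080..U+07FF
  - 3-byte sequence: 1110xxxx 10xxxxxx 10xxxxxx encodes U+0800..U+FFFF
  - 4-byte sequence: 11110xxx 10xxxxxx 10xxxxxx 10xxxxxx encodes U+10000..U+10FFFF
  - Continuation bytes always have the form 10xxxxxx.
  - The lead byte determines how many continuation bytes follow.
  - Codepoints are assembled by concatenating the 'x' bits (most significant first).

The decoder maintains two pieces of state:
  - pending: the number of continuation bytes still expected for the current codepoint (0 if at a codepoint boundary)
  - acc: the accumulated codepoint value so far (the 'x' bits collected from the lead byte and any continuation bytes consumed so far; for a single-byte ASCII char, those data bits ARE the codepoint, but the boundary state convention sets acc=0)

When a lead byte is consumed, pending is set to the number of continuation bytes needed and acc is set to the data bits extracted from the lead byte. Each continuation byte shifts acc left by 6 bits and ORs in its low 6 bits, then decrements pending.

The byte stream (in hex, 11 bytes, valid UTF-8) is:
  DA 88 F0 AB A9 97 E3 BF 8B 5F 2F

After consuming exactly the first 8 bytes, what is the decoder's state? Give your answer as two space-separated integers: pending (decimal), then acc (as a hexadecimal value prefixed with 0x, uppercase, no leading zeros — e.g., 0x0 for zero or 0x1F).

Byte[0]=DA: 2-byte lead. pending=1, acc=0x1A
Byte[1]=88: continuation. acc=(acc<<6)|0x08=0x688, pending=0
Byte[2]=F0: 4-byte lead. pending=3, acc=0x0
Byte[3]=AB: continuation. acc=(acc<<6)|0x2B=0x2B, pending=2
Byte[4]=A9: continuation. acc=(acc<<6)|0x29=0xAE9, pending=1
Byte[5]=97: continuation. acc=(acc<<6)|0x17=0x2BA57, pending=0
Byte[6]=E3: 3-byte lead. pending=2, acc=0x3
Byte[7]=BF: continuation. acc=(acc<<6)|0x3F=0xFF, pending=1

Answer: 1 0xFF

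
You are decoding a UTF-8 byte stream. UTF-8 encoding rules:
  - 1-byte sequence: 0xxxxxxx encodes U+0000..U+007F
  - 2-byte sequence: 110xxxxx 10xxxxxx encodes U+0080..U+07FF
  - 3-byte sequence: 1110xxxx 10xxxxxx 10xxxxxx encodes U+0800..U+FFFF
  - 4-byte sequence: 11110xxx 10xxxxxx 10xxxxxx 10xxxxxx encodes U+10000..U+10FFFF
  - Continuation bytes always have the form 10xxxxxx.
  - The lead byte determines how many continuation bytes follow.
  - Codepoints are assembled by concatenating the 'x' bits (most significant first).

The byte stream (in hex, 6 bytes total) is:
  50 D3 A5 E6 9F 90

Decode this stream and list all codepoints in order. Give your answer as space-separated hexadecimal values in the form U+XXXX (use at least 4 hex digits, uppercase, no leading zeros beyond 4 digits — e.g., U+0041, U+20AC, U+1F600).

Answer: U+0050 U+04E5 U+67D0

Derivation:
Byte[0]=50: 1-byte ASCII. cp=U+0050
Byte[1]=D3: 2-byte lead, need 1 cont bytes. acc=0x13
Byte[2]=A5: continuation. acc=(acc<<6)|0x25=0x4E5
Completed: cp=U+04E5 (starts at byte 1)
Byte[3]=E6: 3-byte lead, need 2 cont bytes. acc=0x6
Byte[4]=9F: continuation. acc=(acc<<6)|0x1F=0x19F
Byte[5]=90: continuation. acc=(acc<<6)|0x10=0x67D0
Completed: cp=U+67D0 (starts at byte 3)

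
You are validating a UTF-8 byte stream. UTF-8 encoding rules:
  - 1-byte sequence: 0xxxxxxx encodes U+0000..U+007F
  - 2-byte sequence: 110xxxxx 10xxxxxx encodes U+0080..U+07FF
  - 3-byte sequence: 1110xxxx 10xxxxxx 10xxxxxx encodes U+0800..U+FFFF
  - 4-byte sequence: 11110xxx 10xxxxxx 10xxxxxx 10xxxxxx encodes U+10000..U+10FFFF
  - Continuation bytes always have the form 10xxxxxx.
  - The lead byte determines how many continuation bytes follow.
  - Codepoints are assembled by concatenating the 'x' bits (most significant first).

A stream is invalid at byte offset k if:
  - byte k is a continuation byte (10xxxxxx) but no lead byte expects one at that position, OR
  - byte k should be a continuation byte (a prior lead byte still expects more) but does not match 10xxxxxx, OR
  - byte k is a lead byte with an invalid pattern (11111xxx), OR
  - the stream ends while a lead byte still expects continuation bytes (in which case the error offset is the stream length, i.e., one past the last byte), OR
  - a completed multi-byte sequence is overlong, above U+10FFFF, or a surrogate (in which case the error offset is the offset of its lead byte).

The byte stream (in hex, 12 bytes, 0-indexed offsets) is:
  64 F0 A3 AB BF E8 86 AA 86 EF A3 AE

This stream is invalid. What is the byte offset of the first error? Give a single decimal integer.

Byte[0]=64: 1-byte ASCII. cp=U+0064
Byte[1]=F0: 4-byte lead, need 3 cont bytes. acc=0x0
Byte[2]=A3: continuation. acc=(acc<<6)|0x23=0x23
Byte[3]=AB: continuation. acc=(acc<<6)|0x2B=0x8EB
Byte[4]=BF: continuation. acc=(acc<<6)|0x3F=0x23AFF
Completed: cp=U+23AFF (starts at byte 1)
Byte[5]=E8: 3-byte lead, need 2 cont bytes. acc=0x8
Byte[6]=86: continuation. acc=(acc<<6)|0x06=0x206
Byte[7]=AA: continuation. acc=(acc<<6)|0x2A=0x81AA
Completed: cp=U+81AA (starts at byte 5)
Byte[8]=86: INVALID lead byte (not 0xxx/110x/1110/11110)

Answer: 8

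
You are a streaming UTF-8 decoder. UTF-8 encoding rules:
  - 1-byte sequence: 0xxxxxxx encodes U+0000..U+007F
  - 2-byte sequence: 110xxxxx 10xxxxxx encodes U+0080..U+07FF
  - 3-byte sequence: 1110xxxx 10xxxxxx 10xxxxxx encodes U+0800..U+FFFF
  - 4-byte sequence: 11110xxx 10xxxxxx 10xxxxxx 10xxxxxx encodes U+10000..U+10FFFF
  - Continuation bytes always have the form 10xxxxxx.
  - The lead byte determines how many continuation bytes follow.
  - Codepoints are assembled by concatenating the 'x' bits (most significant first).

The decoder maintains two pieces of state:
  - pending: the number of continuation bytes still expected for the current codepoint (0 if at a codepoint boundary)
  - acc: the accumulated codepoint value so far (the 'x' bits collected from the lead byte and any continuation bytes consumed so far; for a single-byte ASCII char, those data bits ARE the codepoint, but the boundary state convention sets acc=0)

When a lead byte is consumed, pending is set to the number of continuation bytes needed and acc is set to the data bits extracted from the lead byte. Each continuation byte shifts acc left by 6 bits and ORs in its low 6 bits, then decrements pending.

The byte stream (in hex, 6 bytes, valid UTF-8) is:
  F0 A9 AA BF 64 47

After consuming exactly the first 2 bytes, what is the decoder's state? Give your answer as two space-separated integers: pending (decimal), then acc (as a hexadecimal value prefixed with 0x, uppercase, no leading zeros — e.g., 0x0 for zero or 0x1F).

Answer: 2 0x29

Derivation:
Byte[0]=F0: 4-byte lead. pending=3, acc=0x0
Byte[1]=A9: continuation. acc=(acc<<6)|0x29=0x29, pending=2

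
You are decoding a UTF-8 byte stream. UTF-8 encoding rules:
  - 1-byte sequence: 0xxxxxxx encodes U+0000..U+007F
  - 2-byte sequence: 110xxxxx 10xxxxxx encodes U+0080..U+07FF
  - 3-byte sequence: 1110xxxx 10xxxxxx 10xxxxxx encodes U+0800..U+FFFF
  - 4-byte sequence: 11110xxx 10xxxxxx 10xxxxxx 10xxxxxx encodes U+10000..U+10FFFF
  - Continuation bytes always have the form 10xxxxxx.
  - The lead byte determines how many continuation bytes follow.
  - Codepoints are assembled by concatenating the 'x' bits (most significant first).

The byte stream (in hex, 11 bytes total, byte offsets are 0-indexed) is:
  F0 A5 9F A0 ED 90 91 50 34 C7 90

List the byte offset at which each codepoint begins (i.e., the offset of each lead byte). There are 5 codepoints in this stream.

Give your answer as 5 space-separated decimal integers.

Byte[0]=F0: 4-byte lead, need 3 cont bytes. acc=0x0
Byte[1]=A5: continuation. acc=(acc<<6)|0x25=0x25
Byte[2]=9F: continuation. acc=(acc<<6)|0x1F=0x95F
Byte[3]=A0: continuation. acc=(acc<<6)|0x20=0x257E0
Completed: cp=U+257E0 (starts at byte 0)
Byte[4]=ED: 3-byte lead, need 2 cont bytes. acc=0xD
Byte[5]=90: continuation. acc=(acc<<6)|0x10=0x350
Byte[6]=91: continuation. acc=(acc<<6)|0x11=0xD411
Completed: cp=U+D411 (starts at byte 4)
Byte[7]=50: 1-byte ASCII. cp=U+0050
Byte[8]=34: 1-byte ASCII. cp=U+0034
Byte[9]=C7: 2-byte lead, need 1 cont bytes. acc=0x7
Byte[10]=90: continuation. acc=(acc<<6)|0x10=0x1D0
Completed: cp=U+01D0 (starts at byte 9)

Answer: 0 4 7 8 9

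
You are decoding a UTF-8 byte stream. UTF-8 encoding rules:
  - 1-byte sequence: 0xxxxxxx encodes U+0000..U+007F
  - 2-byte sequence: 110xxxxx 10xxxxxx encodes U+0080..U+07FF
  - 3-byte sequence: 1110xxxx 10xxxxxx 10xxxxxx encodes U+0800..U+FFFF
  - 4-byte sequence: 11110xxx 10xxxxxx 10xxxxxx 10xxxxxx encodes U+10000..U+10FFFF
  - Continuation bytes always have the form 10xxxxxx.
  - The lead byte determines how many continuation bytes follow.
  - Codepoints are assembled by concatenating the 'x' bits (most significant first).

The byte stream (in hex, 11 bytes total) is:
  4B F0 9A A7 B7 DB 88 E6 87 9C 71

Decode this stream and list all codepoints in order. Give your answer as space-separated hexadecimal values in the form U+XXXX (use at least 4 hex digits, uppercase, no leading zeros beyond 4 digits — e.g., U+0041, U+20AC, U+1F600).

Answer: U+004B U+1A9F7 U+06C8 U+61DC U+0071

Derivation:
Byte[0]=4B: 1-byte ASCII. cp=U+004B
Byte[1]=F0: 4-byte lead, need 3 cont bytes. acc=0x0
Byte[2]=9A: continuation. acc=(acc<<6)|0x1A=0x1A
Byte[3]=A7: continuation. acc=(acc<<6)|0x27=0x6A7
Byte[4]=B7: continuation. acc=(acc<<6)|0x37=0x1A9F7
Completed: cp=U+1A9F7 (starts at byte 1)
Byte[5]=DB: 2-byte lead, need 1 cont bytes. acc=0x1B
Byte[6]=88: continuation. acc=(acc<<6)|0x08=0x6C8
Completed: cp=U+06C8 (starts at byte 5)
Byte[7]=E6: 3-byte lead, need 2 cont bytes. acc=0x6
Byte[8]=87: continuation. acc=(acc<<6)|0x07=0x187
Byte[9]=9C: continuation. acc=(acc<<6)|0x1C=0x61DC
Completed: cp=U+61DC (starts at byte 7)
Byte[10]=71: 1-byte ASCII. cp=U+0071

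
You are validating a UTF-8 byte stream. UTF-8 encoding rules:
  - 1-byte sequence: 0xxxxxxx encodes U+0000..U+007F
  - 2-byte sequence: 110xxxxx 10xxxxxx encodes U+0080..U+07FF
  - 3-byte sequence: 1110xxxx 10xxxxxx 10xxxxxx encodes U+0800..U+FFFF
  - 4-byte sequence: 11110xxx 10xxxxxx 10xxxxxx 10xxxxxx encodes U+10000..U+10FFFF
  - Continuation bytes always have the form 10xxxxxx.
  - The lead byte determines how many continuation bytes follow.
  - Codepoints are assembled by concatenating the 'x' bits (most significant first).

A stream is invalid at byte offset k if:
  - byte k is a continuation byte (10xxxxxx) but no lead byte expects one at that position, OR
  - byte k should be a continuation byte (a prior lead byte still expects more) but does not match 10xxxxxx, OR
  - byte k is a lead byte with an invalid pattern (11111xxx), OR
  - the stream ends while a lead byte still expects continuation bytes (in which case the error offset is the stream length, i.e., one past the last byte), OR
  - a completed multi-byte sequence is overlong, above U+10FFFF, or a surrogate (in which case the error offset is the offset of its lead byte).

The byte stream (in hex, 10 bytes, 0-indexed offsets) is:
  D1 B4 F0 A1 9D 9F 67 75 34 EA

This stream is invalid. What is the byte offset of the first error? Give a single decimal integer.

Byte[0]=D1: 2-byte lead, need 1 cont bytes. acc=0x11
Byte[1]=B4: continuation. acc=(acc<<6)|0x34=0x474
Completed: cp=U+0474 (starts at byte 0)
Byte[2]=F0: 4-byte lead, need 3 cont bytes. acc=0x0
Byte[3]=A1: continuation. acc=(acc<<6)|0x21=0x21
Byte[4]=9D: continuation. acc=(acc<<6)|0x1D=0x85D
Byte[5]=9F: continuation. acc=(acc<<6)|0x1F=0x2175F
Completed: cp=U+2175F (starts at byte 2)
Byte[6]=67: 1-byte ASCII. cp=U+0067
Byte[7]=75: 1-byte ASCII. cp=U+0075
Byte[8]=34: 1-byte ASCII. cp=U+0034
Byte[9]=EA: 3-byte lead, need 2 cont bytes. acc=0xA
Byte[10]: stream ended, expected continuation. INVALID

Answer: 10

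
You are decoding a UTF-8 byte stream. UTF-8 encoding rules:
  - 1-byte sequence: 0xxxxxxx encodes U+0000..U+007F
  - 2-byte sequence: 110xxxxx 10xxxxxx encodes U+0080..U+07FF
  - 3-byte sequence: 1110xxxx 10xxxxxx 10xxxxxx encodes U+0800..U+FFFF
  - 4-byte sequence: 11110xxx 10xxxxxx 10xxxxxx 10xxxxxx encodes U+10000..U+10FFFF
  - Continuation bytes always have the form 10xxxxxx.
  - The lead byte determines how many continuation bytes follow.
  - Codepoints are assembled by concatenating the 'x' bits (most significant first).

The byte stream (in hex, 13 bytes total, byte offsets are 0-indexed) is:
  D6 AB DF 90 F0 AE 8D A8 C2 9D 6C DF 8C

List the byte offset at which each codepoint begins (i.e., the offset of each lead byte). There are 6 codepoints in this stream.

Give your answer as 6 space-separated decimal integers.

Answer: 0 2 4 8 10 11

Derivation:
Byte[0]=D6: 2-byte lead, need 1 cont bytes. acc=0x16
Byte[1]=AB: continuation. acc=(acc<<6)|0x2B=0x5AB
Completed: cp=U+05AB (starts at byte 0)
Byte[2]=DF: 2-byte lead, need 1 cont bytes. acc=0x1F
Byte[3]=90: continuation. acc=(acc<<6)|0x10=0x7D0
Completed: cp=U+07D0 (starts at byte 2)
Byte[4]=F0: 4-byte lead, need 3 cont bytes. acc=0x0
Byte[5]=AE: continuation. acc=(acc<<6)|0x2E=0x2E
Byte[6]=8D: continuation. acc=(acc<<6)|0x0D=0xB8D
Byte[7]=A8: continuation. acc=(acc<<6)|0x28=0x2E368
Completed: cp=U+2E368 (starts at byte 4)
Byte[8]=C2: 2-byte lead, need 1 cont bytes. acc=0x2
Byte[9]=9D: continuation. acc=(acc<<6)|0x1D=0x9D
Completed: cp=U+009D (starts at byte 8)
Byte[10]=6C: 1-byte ASCII. cp=U+006C
Byte[11]=DF: 2-byte lead, need 1 cont bytes. acc=0x1F
Byte[12]=8C: continuation. acc=(acc<<6)|0x0C=0x7CC
Completed: cp=U+07CC (starts at byte 11)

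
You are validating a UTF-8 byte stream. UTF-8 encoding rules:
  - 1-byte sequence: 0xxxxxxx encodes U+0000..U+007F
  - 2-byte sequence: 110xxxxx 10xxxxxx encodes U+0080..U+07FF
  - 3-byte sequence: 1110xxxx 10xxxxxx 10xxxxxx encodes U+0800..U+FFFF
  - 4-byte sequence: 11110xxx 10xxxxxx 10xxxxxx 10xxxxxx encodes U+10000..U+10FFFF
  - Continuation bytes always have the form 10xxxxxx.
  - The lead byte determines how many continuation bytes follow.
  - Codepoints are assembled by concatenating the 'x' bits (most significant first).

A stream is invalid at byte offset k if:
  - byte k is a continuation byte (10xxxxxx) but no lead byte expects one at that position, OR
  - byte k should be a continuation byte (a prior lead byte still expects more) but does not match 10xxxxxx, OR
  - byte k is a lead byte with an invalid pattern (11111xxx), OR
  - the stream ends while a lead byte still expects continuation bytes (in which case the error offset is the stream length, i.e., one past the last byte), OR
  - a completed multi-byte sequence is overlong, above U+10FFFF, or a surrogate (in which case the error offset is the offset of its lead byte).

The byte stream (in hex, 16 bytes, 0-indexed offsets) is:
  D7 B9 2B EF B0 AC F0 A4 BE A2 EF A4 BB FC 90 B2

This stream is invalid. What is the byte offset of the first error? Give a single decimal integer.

Answer: 13

Derivation:
Byte[0]=D7: 2-byte lead, need 1 cont bytes. acc=0x17
Byte[1]=B9: continuation. acc=(acc<<6)|0x39=0x5F9
Completed: cp=U+05F9 (starts at byte 0)
Byte[2]=2B: 1-byte ASCII. cp=U+002B
Byte[3]=EF: 3-byte lead, need 2 cont bytes. acc=0xF
Byte[4]=B0: continuation. acc=(acc<<6)|0x30=0x3F0
Byte[5]=AC: continuation. acc=(acc<<6)|0x2C=0xFC2C
Completed: cp=U+FC2C (starts at byte 3)
Byte[6]=F0: 4-byte lead, need 3 cont bytes. acc=0x0
Byte[7]=A4: continuation. acc=(acc<<6)|0x24=0x24
Byte[8]=BE: continuation. acc=(acc<<6)|0x3E=0x93E
Byte[9]=A2: continuation. acc=(acc<<6)|0x22=0x24FA2
Completed: cp=U+24FA2 (starts at byte 6)
Byte[10]=EF: 3-byte lead, need 2 cont bytes. acc=0xF
Byte[11]=A4: continuation. acc=(acc<<6)|0x24=0x3E4
Byte[12]=BB: continuation. acc=(acc<<6)|0x3B=0xF93B
Completed: cp=U+F93B (starts at byte 10)
Byte[13]=FC: INVALID lead byte (not 0xxx/110x/1110/11110)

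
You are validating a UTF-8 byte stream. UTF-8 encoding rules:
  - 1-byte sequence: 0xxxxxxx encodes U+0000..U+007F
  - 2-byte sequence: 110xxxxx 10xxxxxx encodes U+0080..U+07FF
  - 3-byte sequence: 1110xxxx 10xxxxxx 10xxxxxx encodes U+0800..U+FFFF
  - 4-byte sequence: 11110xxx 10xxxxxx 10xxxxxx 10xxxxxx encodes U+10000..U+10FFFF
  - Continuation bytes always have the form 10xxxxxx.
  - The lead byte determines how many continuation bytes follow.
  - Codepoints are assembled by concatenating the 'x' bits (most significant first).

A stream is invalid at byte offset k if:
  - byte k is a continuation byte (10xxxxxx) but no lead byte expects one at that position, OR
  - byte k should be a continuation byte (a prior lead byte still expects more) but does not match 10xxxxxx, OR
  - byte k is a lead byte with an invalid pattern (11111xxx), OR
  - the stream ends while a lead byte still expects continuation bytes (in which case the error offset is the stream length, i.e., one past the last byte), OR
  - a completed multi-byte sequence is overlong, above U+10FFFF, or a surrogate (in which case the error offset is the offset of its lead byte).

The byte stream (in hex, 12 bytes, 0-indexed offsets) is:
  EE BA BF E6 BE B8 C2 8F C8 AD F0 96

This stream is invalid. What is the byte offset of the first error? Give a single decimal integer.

Answer: 12

Derivation:
Byte[0]=EE: 3-byte lead, need 2 cont bytes. acc=0xE
Byte[1]=BA: continuation. acc=(acc<<6)|0x3A=0x3BA
Byte[2]=BF: continuation. acc=(acc<<6)|0x3F=0xEEBF
Completed: cp=U+EEBF (starts at byte 0)
Byte[3]=E6: 3-byte lead, need 2 cont bytes. acc=0x6
Byte[4]=BE: continuation. acc=(acc<<6)|0x3E=0x1BE
Byte[5]=B8: continuation. acc=(acc<<6)|0x38=0x6FB8
Completed: cp=U+6FB8 (starts at byte 3)
Byte[6]=C2: 2-byte lead, need 1 cont bytes. acc=0x2
Byte[7]=8F: continuation. acc=(acc<<6)|0x0F=0x8F
Completed: cp=U+008F (starts at byte 6)
Byte[8]=C8: 2-byte lead, need 1 cont bytes. acc=0x8
Byte[9]=AD: continuation. acc=(acc<<6)|0x2D=0x22D
Completed: cp=U+022D (starts at byte 8)
Byte[10]=F0: 4-byte lead, need 3 cont bytes. acc=0x0
Byte[11]=96: continuation. acc=(acc<<6)|0x16=0x16
Byte[12]: stream ended, expected continuation. INVALID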